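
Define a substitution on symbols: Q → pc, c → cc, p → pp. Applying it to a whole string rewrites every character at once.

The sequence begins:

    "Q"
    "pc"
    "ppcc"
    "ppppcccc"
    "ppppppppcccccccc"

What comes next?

ppppppppppppppppcccccccccccccccc

Applying the rule to each of the 16 symbols of ppppppppcccccccc gives the pieces pp pp pp pp pp pp pp pp cc cc cc cc cc cc cc cc, which concatenate to the answer.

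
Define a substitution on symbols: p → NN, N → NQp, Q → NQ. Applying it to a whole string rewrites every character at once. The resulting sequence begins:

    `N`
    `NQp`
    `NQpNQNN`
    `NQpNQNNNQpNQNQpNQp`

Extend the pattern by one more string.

Replace each of the 18 characters of NQpNQNNNQpNQNQpNQp in place — NQp NQ NN NQp NQ NQp NQp NQp NQ NN NQp NQ NQp NQ NN NQp NQ NN — and concatenate.

NQpNQNNNQpNQNQpNQpNQpNQNNNQpNQNQpNQNNNQpNQNN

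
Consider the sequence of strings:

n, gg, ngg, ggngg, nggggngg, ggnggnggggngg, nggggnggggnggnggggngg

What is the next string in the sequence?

From term 3 onward, concatenate the second-to-last term with the last: n·gg = ngg, gg·ngg = ggngg, …
So term 8 is ggnggnggggngg·nggggnggggnggnggggngg.

ggnggnggggnggnggggnggggnggnggggngg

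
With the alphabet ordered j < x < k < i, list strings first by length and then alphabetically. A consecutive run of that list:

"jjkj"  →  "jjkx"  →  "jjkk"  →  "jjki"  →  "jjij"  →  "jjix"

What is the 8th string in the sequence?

Stepping forward 2 times from jjix: jjix → jjik, then the target.

jjii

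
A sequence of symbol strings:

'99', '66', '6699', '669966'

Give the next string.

6699666699

Each term (from the third on) is the previous term followed by the one before it: term 3 = 66·99 = 6699.
The next term joins 669966 and 6699.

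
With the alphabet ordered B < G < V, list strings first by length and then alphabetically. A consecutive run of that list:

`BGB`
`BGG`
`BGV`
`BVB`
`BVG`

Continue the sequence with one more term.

The successor of BVG increments the rightmost position that isn't already V and resets every position after it to B.

BVV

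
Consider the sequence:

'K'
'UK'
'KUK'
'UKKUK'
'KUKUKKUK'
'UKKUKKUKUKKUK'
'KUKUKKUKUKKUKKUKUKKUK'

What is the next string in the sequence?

This is a Fibonacci-style word recurrence s(k) = s(k−2)·s(k−1): e.g. K·UK = KUK.
The next term joins UKKUKKUKUKKUK and KUKUKKUKUKKUKKUKUKKUK.

UKKUKKUKUKKUKKUKUKKUKUKKUKKUKUKKUK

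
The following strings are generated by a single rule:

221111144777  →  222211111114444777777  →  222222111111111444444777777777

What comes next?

The n-th term is 2n 2's then 2n+3 1's then 2n 4's then 3n 7's (n = 1, 2, …).
Setting n = 4 gives 8, 11, 8, 12 characters in each block.

222222221111111111144444444777777777777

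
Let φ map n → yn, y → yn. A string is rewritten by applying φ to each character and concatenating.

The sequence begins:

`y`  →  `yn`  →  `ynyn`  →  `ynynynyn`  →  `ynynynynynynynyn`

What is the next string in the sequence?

ynynynynynynynynynynynynynynynyn

φ(ynynynynynynynyn) expands symbol-by-symbol to yn yn yn yn yn yn yn yn yn yn yn yn yn yn yn yn; joining the 16 pieces gives the next term.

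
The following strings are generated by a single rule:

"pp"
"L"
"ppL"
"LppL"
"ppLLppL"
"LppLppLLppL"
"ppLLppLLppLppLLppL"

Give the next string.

LppLppLLppLppLLppLLppLppLLppL

From term 3 onward, concatenate the second-to-last term with the last: pp·L = ppL, L·ppL = LppL, …
So term 8 is LppLppLLppL·ppLLppLLppLppLLppL.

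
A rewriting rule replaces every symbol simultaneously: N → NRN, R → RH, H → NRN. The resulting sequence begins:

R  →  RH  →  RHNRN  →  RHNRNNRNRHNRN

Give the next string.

Rewriting the 13 symbols of RHNRNNRNRHNRN one by one yields RH NRN NRN RH NRN NRN RH NRN RH NRN NRN RH NRN; concatenated:

RHNRNNRNRHNRNNRNRHNRNRHNRNNRNRHNRN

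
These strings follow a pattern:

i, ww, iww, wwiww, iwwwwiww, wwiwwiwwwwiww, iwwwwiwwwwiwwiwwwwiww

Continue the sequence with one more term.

This is a Fibonacci-style word recurrence s(k) = s(k−2)·s(k−1): e.g. i·ww = iww.
Continuing: wwiwwiwwwwiww · iwwwwiwwwwiwwiwwwwiww gives term 8.

wwiwwiwwwwiwwiwwwwiwwwwiwwiwwwwiww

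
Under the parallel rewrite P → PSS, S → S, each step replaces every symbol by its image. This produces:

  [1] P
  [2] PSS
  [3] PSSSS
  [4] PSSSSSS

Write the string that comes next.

Rewriting each symbol of PSSSSSS: P→PSS, S→S, S→S, S→S, S→S, S→S, S→S, which concatenates to PSS S S S S S S.

PSSSSSSSS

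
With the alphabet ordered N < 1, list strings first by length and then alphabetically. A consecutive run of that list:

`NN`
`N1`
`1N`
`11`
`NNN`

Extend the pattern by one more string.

NN1

The successor of NNN increments the rightmost position that isn't already 1 and resets every position after it to N.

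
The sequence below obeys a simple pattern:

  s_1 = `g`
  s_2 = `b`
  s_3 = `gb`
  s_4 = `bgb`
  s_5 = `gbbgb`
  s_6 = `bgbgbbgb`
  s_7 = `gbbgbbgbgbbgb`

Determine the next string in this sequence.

Each term (from the third on) is the two preceding terms concatenated in order: term 3 = g·b = gb.
The next term joins bgbgbbgb and gbbgbbgbgbbgb.

bgbgbbgbgbbgbbgbgbbgb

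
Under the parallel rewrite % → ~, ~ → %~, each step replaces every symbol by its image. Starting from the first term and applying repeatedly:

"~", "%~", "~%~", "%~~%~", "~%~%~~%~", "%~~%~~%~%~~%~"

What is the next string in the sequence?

~%~%~~%~%~~%~~%~%~~%~

Applying the rule to each of the 13 symbols of %~~%~~%~%~~%~ gives the pieces ~ %~ %~ ~ %~ %~ ~ %~ ~ %~ %~ ~ %~, which concatenate to the answer.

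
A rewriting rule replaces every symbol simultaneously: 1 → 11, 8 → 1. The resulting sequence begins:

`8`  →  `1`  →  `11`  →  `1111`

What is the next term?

11111111

Expanding 1111: 1→11, 1→11, 1→11, 1→11. Concatenated: 11 11 11 11.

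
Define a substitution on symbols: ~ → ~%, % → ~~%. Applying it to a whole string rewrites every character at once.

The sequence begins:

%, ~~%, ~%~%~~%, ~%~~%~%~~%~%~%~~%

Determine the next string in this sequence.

Rewriting the 17 symbols of ~%~~%~%~~%~%~%~~% one by one yields ~% ~~% ~% ~% ~~% ~% ~~% ~% ~% ~~% ~% ~~% ~% ~~% ~% ~% ~~%; concatenated:

~%~~%~%~%~~%~%~~%~%~%~~%~%~~%~%~~%~%~%~~%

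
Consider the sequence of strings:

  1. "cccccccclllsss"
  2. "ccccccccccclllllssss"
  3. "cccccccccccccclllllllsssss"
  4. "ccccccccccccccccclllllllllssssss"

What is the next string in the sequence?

Term n consists of 3n+2 c's, followed by 2n-1 l's, followed by n+1 s's, where the shown terms are n = 2, 3, 4, 5.
For the next term, n = 6, so the run lengths are 20, 11, 7.

cccccccccccccccccccclllllllllllsssssss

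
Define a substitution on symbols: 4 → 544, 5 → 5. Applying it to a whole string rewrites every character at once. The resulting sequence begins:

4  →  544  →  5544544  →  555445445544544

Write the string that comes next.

Replace each of the 15 characters of 555445445544544 in place — 5 5 5 544 544 5 544 544 5 5 544 544 5 544 544 — and concatenate.

5555445445544544555445445544544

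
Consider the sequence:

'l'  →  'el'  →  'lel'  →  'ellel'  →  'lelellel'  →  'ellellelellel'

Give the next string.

Each term (from the third on) is the two preceding terms concatenated in order: term 3 = l·el = lel.
Continuing: lelellel · ellellelellel gives term 7.

lelellelellellelellel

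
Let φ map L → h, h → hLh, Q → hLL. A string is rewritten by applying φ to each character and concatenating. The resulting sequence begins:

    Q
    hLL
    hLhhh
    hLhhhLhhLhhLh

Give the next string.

hLhhhLhhLhhLhhhLhhLhhhLhhLhhhLh

Replace each of the 13 characters of hLhhhLhhLhhLh in place — hLh h hLh hLh hLh h hLh hLh h hLh hLh h hLh — and concatenate.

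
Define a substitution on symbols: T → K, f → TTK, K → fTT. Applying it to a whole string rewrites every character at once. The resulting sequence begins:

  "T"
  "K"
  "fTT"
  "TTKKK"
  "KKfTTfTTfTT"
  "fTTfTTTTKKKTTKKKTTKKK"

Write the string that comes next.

Applying the rule to each of the 21 symbols of fTTfTTTTKKKTTKKKTTKKK gives the pieces TTK K K TTK K K K K fTT fTT fTT K K fTT fTT fTT K K fTT fTT fTT, which concatenate to the answer.

TTKKKTTKKKKKfTTfTTfTTKKfTTfTTfTTKKfTTfTTfTT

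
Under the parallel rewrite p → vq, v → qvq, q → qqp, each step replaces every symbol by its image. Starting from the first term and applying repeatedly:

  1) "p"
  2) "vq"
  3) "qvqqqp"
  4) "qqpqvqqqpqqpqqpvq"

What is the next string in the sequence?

qqpqqpvqqqpqvqqqpqqpqqpvqqqpqqpvqqqpqqpvqqvqqqp

Applying the rule to each of the 17 symbols of qqpqvqqqpqqpqqpvq gives the pieces qqp qqp vq qqp qvq qqp qqp qqp vq qqp qqp vq qqp qqp vq qvq qqp, which concatenate to the answer.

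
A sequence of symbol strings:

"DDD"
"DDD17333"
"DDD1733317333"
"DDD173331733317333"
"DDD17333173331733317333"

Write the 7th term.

Every step adds 17333 to the end: s(k+1) = s(k)·17333.
From DDD17333173331733317333, 2 further steps: DDD17333173331733317333 → DDD1733317333173331733317333 → (answer).

DDD173331733317333173331733317333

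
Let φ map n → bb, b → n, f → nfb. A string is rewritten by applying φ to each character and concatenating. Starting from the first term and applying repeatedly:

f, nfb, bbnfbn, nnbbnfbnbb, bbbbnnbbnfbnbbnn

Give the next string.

Rewriting the 16 symbols of bbbbnnbbnfbnbbnn one by one yields n n n n bb bb n n bb nfb n bb n n bb bb; concatenated:

nnnnbbbbnnbbnfbnbbnnbbbb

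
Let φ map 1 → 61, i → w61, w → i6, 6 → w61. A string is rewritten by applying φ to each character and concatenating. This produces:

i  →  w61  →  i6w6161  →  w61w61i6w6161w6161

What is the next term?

Rewriting the 18 symbols of w61w61i6w6161w6161 one by one yields i6 w61 61 i6 w61 61 w61 w61 i6 w61 61 w61 61 i6 w61 61 w61 61; concatenated:

i6w6161i6w6161w61w61i6w6161w6161i6w6161w6161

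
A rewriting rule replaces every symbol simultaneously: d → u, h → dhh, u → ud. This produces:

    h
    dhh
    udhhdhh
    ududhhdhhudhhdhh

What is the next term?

Rewriting the 16 symbols of ududhhdhhudhhdhh one by one yields ud u ud u dhh dhh u dhh dhh ud u dhh dhh u dhh dhh; concatenated:

uduududhhdhhudhhdhhududhhdhhudhhdhh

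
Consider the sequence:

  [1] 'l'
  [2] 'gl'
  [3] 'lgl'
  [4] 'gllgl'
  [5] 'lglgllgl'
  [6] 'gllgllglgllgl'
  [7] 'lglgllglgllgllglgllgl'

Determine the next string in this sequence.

gllgllglgllgllglgllglgllgllglgllgl

From term 3 onward, concatenate the second-to-last term with the last: l·gl = lgl, gl·lgl = gllgl, …
So term 8 is gllgllglgllgl·lglgllglgllgllglgllgl.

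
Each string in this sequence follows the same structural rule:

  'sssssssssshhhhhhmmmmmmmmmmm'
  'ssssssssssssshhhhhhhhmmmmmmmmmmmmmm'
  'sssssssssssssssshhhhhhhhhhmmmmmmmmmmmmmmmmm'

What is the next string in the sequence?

ssssssssssssssssssshhhhhhhhhhhhmmmmmmmmmmmmmmmmmmmm

Reading off run lengths: s runs 10, 13, 16; h runs 6, 8, 10; m runs 11, 14, 17 — each is linear in n, where the shown terms are n = 3, 4, 5.
For the next term, n = 6, so the run lengths are 19, 12, 20.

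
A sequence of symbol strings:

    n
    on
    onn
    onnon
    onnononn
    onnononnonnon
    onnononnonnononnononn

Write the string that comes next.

onnononnonnononnononnonnononnonnon

This is a Fibonacci-style word recurrence s(k) = s(k−1)·s(k−2): e.g. on·n = onn.
So term 8 is onnononnonnononnononn·onnononnonnon.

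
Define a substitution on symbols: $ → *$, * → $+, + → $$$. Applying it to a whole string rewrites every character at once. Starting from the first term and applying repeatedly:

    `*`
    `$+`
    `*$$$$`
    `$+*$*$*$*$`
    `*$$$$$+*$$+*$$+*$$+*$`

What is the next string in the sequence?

Rewriting the 21 symbols of *$$$$$+*$$+*$$+*$$+*$ one by one yields $+ *$ *$ *$ *$ *$ $$$ $+ *$ *$ $$$ $+ *$ *$ $$$ $+ *$ *$ $$$ $+ *$; concatenated:

$+*$*$*$*$*$$$$$+*$*$$$$$+*$*$$$$$+*$*$$$$$+*$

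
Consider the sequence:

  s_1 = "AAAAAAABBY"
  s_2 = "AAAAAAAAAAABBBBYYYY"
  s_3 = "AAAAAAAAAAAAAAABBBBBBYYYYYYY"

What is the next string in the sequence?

Each string has the form A^{4n+3} B^{2n} Y^{3n-2} (n = 1, 2, …).
At n = 4 the blocks have lengths 19, 8, 10.

AAAAAAAAAAAAAAAAAAABBBBBBBBYYYYYYYYYY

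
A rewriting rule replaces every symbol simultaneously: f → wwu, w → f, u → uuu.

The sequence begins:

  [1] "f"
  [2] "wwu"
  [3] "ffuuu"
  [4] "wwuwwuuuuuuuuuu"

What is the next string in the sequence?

Replace each of the 15 characters of wwuwwuuuuuuuuuu in place — f f uuu f f uuu uuu uuu uuu uuu uuu uuu uuu uuu uuu — and concatenate.

ffuuuffuuuuuuuuuuuuuuuuuuuuuuuuuuuuuu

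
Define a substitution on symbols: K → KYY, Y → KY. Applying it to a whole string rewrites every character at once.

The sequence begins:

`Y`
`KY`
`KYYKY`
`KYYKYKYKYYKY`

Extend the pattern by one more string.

KYYKYKYKYYKYKYYKYKYYKYKYKYYKY

Apply φ to KYYKYKYKYYKY symbol by symbol: K→KYY, Y→KY, Y→KY, K→KYY, Y→KY, K→KYY, Y→KY, K→KYY, Y→KY, Y→KY, K→KYY, Y→KY; joined: KYY KY KY KYY KY KYY KY KYY KY KY KYY KY.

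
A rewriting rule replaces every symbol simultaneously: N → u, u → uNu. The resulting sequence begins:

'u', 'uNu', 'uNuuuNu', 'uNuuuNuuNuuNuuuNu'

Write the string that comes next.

uNuuuNuuNuuNuuuNuuNuuuNuuNuuuNuuNuuNuuuNu

Applying the rule to each of the 17 symbols of uNuuuNuuNuuNuuuNu gives the pieces uNu u uNu uNu uNu u uNu uNu u uNu uNu u uNu uNu uNu u uNu, which concatenate to the answer.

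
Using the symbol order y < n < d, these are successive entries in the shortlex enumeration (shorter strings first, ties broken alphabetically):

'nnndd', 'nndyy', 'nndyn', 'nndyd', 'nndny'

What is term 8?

Stepping forward 3 times from nndny: nndny → nndnn → nndnd, then the target.

nnddy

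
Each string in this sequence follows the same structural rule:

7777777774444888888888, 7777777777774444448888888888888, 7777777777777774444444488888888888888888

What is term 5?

Reading off run lengths: 7 runs 9, 12, 15; 4 runs 4, 6, 8; 8 runs 9, 13, 17 — each is linear in n, where the shown terms are n = 2, 3, 4.
Setting n = 6 gives 21, 12, 25 characters in each block.

7777777777777777777774444444444448888888888888888888888888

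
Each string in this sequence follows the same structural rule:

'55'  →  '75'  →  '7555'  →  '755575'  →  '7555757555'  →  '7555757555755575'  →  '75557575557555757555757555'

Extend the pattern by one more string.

This is a Fibonacci-style word recurrence s(k) = s(k−1)·s(k−2): e.g. 75·55 = 7555.
The next term joins 75557575557555757555757555 and 7555757555755575.

755575755575557575557575557555757555755575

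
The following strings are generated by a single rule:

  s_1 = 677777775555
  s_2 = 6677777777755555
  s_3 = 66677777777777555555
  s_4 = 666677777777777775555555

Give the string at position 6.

Term n consists of n-1 6's, followed by 2n+3 7's, followed by n+2 5's, where the shown terms are n = 2, 3, 4, 5.
For term 6, n = 7, so the run lengths are 6, 17, 9.

66666677777777777777777555555555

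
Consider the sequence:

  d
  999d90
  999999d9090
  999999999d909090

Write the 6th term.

s(k+1) = 999·s(k)·90, so each term gains 999 as a prefix and 90 as a suffix.
From 999999999d909090, 2 further steps: 999999999d909090 → 999999999999d90909090 → (answer).

999999999999999d9090909090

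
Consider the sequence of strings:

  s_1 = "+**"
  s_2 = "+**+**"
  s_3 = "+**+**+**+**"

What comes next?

Each string is two copies of the previous one concatenated.
One more doubling of +**+**+**+** gives the answer.

+**+**+**+**+**+**+**+**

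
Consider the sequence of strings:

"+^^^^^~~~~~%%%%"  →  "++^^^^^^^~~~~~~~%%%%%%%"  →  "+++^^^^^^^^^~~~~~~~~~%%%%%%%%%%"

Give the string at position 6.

Reading off run lengths: + runs 1, 2, 3; ^ runs 5, 7, 9; ~ runs 5, 7, 9; % runs 4, 7, 10 — each is linear in n (n = 1, 2, …).
For term 6, n = 6, so the run lengths are 6, 15, 15, 19.

++++++^^^^^^^^^^^^^^^~~~~~~~~~~~~~~~%%%%%%%%%%%%%%%%%%%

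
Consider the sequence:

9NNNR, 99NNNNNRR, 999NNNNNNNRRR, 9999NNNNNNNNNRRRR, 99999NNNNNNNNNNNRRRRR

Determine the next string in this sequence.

999999NNNNNNNNNNNNNRRRRRR

Term n consists of n 9's, followed by 2n+1 N's, followed by n R's (n = 1, 2, …).
At n = 6 the blocks have lengths 6, 13, 6.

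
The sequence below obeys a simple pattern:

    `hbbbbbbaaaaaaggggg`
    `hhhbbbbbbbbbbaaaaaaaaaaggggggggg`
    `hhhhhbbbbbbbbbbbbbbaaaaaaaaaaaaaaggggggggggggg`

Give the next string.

hhhhhhhbbbbbbbbbbbbbbbbbbaaaaaaaaaaaaaaaaaaggggggggggggggggg

Term n consists of 2n-1 h's, followed by 4n+2 b's, followed by 4n+2 a's, followed by 4n+1 g's (n = 1, 2, …).
Setting n = 4 gives 7, 18, 18, 17 characters in each block.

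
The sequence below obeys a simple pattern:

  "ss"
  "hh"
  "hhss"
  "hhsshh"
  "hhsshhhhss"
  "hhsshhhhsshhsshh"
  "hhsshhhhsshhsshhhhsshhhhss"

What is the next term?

From term 3 onward, concatenate the last term with the second-to-last: hh·ss = hhss, hhss·hh = hhsshh, …
Continuing: hhsshhhhsshhsshhhhsshhhhss · hhsshhhhsshhsshh gives term 8.

hhsshhhhsshhsshhhhsshhhhsshhsshhhhsshhsshh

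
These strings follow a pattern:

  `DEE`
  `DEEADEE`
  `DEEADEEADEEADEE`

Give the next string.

s(k+1) = s(k)·A·s(k) — each term doubles the last with 'A' between the halves.
So the next term is two copies of DEEADEEADEEADEE with 'A' between the halves.

DEEADEEADEEADEEADEEADEEADEEADEE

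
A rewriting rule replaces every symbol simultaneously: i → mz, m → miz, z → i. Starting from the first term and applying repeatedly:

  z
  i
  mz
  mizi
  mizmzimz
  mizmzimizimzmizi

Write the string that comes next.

mizmzimizimzmizmzimzmizimizmzimz

Replace each of the 16 characters of mizmzimizimzmizi in place — miz mz i miz i mz miz mz i mz miz i miz mz i mz — and concatenate.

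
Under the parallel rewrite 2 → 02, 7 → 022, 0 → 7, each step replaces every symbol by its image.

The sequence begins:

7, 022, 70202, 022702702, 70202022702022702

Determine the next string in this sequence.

Replace each of the 17 characters of 70202022702022702 in place — 022 7 02 7 02 7 02 02 022 7 02 7 02 02 022 7 02 — and concatenate.

0227027027020202270270202022702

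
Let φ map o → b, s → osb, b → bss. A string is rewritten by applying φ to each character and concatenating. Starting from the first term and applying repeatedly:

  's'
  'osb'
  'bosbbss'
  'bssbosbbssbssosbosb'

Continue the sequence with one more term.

Rewriting the 19 symbols of bssbosbbssbssosbosb one by one yields bss osb osb bss b osb bss bss osb osb bss osb osb b osb bss b osb bss; concatenated:

bssosbosbbssbosbbssbssosbosbbssosbosbbosbbssbosbbss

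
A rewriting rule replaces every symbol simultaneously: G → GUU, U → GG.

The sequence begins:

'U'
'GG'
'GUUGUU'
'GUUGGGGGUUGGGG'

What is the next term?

Rewriting the 14 symbols of GUUGGGGGUUGGGG one by one yields GUU GG GG GUU GUU GUU GUU GUU GG GG GUU GUU GUU GUU; concatenated:

GUUGGGGGUUGUUGUUGUUGUUGGGGGUUGUUGUUGUU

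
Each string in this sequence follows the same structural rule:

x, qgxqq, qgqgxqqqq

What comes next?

Every step adds qg to the front and qq to the end of the previous string.
Applying this once more to qgqgxqqqq:

qgqgqgxqqqqqq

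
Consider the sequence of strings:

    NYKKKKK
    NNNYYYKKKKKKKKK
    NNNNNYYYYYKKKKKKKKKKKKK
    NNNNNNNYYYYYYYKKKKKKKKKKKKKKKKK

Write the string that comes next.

Each string has the form N^{2n-1} Y^{2n-1} K^{4n+1} (n = 1, 2, …).
At n = 5 the blocks have lengths 9, 9, 21.

NNNNNNNNNYYYYYYYYYKKKKKKKKKKKKKKKKKKKKK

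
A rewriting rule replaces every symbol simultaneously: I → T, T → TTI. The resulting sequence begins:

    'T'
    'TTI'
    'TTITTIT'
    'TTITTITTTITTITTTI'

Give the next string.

TTITTITTTITTITTTITTITTITTTITTITTTITTITTIT

φ(TTITTITTTITTITTTI) expands symbol-by-symbol to TTI TTI T TTI TTI T TTI TTI TTI T TTI TTI T TTI TTI TTI T; joining the 17 pieces gives the next term.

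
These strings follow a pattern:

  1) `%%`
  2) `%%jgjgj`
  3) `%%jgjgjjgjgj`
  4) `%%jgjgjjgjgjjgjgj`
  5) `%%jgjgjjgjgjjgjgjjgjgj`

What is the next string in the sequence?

%%jgjgjjgjgjjgjgjjgjgjjgjgj

Each term is the previous one with jgjgj appended.
One more step from %%jgjgjjgjgjjgjgjjgjgj gives the answer.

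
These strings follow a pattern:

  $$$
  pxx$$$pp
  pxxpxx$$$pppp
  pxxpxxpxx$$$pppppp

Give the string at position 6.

pxxpxxpxxpxxpxx$$$pppppppppp

s(k+1) = pxx·s(k)·pp, so each term gains pxx as a prefix and pp as a suffix.
From pxxpxxpxx$$$pppppp, 2 further steps: pxxpxxpxx$$$pppppp → pxxpxxpxxpxx$$$pppppppp → (answer).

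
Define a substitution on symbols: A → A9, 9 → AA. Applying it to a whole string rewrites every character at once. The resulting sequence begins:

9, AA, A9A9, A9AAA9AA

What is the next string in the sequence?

A9AAA9A9A9AAA9A9

Apply φ to A9AAA9AA symbol by symbol: A→A9, 9→AA, A→A9, A→A9, A→A9, 9→AA, A→A9, A→A9; joined: A9 AA A9 A9 A9 AA A9 A9.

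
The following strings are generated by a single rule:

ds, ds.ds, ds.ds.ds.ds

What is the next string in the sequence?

s(k+1) = s(k)·.·s(k) — each term doubles the last with '.' between the halves.
So the next term is two copies of ds.ds.ds.ds with '.' between the halves.

ds.ds.ds.ds.ds.ds.ds.ds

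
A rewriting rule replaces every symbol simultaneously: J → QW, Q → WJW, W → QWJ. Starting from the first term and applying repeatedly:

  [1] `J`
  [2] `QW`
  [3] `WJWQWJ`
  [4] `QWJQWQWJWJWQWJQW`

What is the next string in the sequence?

Replace each of the 16 characters of QWJQWQWJWJWQWJQW in place — WJW QWJ QW WJW QWJ WJW QWJ QW QWJ QW QWJ WJW QWJ QW WJW QWJ — and concatenate.

WJWQWJQWWJWQWJWJWQWJQWQWJQWQWJWJWQWJQWWJWQWJ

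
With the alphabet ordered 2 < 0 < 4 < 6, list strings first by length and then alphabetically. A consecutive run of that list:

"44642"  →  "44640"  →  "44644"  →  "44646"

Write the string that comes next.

44662

Find the rightmost character of 44646 below 6, bump it to the next letter, and reset everything to its right to 2.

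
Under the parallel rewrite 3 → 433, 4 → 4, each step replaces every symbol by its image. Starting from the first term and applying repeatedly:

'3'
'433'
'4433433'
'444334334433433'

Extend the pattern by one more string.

4444334334433433444334334433433

Applying the rule to each of the 15 symbols of 444334334433433 gives the pieces 4 4 4 433 433 4 433 433 4 4 433 433 4 433 433, which concatenate to the answer.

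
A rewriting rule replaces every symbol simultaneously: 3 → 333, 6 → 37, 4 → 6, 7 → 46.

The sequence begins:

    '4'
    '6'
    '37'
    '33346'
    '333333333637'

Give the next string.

Rewriting each symbol of 333333333637: 3→333, 3→333, 3→333, 3→333, 3→333, 3→333, 3→333, 3→333, 3→333, 6→37, 3→333, 7→46, which concatenates to 333 333 333 333 333 333 333 333 333 37 333 46.

3333333333333333333333333333733346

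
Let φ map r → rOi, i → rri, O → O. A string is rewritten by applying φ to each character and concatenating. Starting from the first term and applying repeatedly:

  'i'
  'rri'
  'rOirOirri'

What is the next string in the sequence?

Expanding rOirOirri: r→rOi, O→O, i→rri, r→rOi, O→O, i→rri, r→rOi, r→rOi, i→rri. Concatenated: rOi O rri rOi O rri rOi rOi rri.

rOiOrrirOiOrrirOirOirri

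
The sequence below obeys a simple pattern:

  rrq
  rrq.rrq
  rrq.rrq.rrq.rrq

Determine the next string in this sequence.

s(k+1) = s(k)·.·s(k) — each term doubles the last with '.' between the halves.
Doubling rrq.rrq.rrq.rrq with '.' between the halves:

rrq.rrq.rrq.rrq.rrq.rrq.rrq.rrq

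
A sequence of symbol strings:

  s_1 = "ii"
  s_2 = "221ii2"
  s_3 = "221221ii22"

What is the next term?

Every step adds 221 to the front and 2 to the end of the previous string.
One more step from 221221ii22 gives the answer.

221221221ii222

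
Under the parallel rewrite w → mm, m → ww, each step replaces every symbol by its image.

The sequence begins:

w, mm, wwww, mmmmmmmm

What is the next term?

wwwwwwwwwwwwwwww

Rewriting each symbol of mmmmmmmm: m→ww, m→ww, m→ww, m→ww, m→ww, m→ww, m→ww, m→ww, which concatenates to ww ww ww ww ww ww ww ww.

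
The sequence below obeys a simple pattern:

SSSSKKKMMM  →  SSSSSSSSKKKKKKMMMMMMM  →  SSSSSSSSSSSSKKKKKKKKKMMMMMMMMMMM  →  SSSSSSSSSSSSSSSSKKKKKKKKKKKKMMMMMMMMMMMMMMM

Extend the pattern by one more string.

SSSSSSSSSSSSSSSSSSSSKKKKKKKKKKKKKKKMMMMMMMMMMMMMMMMMMM

Term n consists of 4n S's, followed by 3n K's, followed by 4n-1 M's (n = 1, 2, …).
At n = 5 the blocks have lengths 20, 15, 19.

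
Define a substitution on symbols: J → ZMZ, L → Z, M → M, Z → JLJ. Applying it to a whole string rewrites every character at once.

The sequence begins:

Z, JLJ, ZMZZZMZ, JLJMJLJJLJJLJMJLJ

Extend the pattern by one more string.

Applying the rule to each of the 17 symbols of JLJMJLJJLJJLJMJLJ gives the pieces ZMZ Z ZMZ M ZMZ Z ZMZ ZMZ Z ZMZ ZMZ Z ZMZ M ZMZ Z ZMZ, which concatenate to the answer.

ZMZZZMZMZMZZZMZZMZZZMZZMZZZMZMZMZZZMZ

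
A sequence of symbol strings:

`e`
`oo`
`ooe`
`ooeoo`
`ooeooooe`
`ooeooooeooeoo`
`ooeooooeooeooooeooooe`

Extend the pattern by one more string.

Each term (from the third on) is the previous term followed by the one before it: term 3 = oo·e = ooe.
The next term joins ooeooooeooeooooeooooe and ooeooooeooeoo.

ooeooooeooeooooeooooeooeooooeooeoo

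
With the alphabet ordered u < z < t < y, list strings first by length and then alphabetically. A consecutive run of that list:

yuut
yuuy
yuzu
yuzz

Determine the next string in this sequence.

yuzt

Find the rightmost character of yuzz below y, bump it to the next letter, and reset everything to its right to u.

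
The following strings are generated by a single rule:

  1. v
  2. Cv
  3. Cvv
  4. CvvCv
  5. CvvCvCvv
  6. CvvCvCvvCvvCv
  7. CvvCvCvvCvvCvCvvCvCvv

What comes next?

From term 3 onward, concatenate the last term with the second-to-last: Cv·v = Cvv, Cvv·Cv = CvvCv, …
So term 8 is CvvCvCvvCvvCvCvvCvCvv·CvvCvCvvCvvCv.

CvvCvCvvCvvCvCvvCvCvvCvvCvCvvCvvCv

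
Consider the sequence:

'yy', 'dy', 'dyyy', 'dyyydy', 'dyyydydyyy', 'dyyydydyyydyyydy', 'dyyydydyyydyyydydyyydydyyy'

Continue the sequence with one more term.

dyyydydyyydyyydydyyydydyyydyyydydyyydyyydy

This is a Fibonacci-style word recurrence s(k) = s(k−1)·s(k−2): e.g. dy·yy = dyyy.
Continuing: dyyydydyyydyyydydyyydydyyy · dyyydydyyydyyydy gives term 8.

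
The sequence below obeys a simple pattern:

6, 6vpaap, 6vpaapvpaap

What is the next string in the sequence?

Each term is the previous one with vpaap appended.
One more step from 6vpaapvpaap gives the answer.

6vpaapvpaapvpaap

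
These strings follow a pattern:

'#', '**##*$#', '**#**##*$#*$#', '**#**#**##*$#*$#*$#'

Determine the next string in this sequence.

Each term wraps the previous one in **# on the left and *$# on the right.
One more step from **#**#**##*$#*$#*$# gives the answer.

**#**#**#**##*$#*$#*$#*$#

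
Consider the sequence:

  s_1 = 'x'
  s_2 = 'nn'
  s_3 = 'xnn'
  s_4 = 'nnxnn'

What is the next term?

From term 3 onward, concatenate the second-to-last term with the last: x·nn = xnn, nn·xnn = nnxnn, …
The next term joins xnn and nnxnn.

xnnnnxnn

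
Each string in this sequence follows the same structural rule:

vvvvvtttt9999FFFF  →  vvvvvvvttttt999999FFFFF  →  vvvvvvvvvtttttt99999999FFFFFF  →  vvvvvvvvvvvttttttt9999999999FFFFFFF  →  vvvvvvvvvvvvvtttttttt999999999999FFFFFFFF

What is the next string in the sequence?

The n-th term is 2n+1 v's then n+2 t's then 2n 9's then n+2 F's, where the shown terms are n = 2, 3, 4, 5, 6.
At n = 7 the blocks have lengths 15, 9, 14, 9.

vvvvvvvvvvvvvvvttttttttt99999999999999FFFFFFFFF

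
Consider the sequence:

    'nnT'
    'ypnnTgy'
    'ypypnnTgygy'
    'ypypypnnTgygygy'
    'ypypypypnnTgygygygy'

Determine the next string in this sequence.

ypypypypypnnTgygygygygy

Each term wraps the previous one in yp on the left and gy on the right.
So the next term is yp·ypypypypnnTgygygygy·gy.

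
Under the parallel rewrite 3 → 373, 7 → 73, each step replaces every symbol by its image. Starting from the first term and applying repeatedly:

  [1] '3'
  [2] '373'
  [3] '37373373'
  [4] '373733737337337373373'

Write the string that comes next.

3737337373373373733737337337373373373733737337337373373

φ(373733737337337373373) expands symbol-by-symbol to 373 73 373 73 373 373 73 373 73 373 373 73 373 373 73 373 73 373 373 73 373; joining the 21 pieces gives the next term.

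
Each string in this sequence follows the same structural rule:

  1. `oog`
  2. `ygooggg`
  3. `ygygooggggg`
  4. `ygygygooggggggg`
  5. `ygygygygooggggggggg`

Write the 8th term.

Each term wraps the previous one in yg on the left and gg on the right.
From ygygygygooggggggggg, 3 further steps: ygygygygooggggggggg → ygygygygygooggggggggggg → ygygygygygygooggggggggggggg → (answer).

ygygygygygygygooggggggggggggggg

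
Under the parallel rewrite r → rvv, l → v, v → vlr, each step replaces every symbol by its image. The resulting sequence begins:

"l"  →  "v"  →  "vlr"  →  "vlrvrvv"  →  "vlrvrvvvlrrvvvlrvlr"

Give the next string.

Rewriting the 19 symbols of vlrvrvvvlrrvvvlrvlr one by one yields vlr v rvv vlr rvv vlr vlr vlr v rvv rvv vlr vlr vlr v rvv vlr v rvv; concatenated:

vlrvrvvvlrrvvvlrvlrvlrvrvvrvvvlrvlrvlrvrvvvlrvrvv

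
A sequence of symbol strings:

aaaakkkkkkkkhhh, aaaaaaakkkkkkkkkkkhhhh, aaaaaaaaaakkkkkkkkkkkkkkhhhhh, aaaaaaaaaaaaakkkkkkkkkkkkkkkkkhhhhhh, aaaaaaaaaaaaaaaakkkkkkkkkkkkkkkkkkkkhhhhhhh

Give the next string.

Each string has the form a^{3n-2} k^{3n+2} h^{n+1}, where the shown terms are n = 2, 3, 4, 5, 6.
At n = 7 the blocks have lengths 19, 23, 8.

aaaaaaaaaaaaaaaaaaakkkkkkkkkkkkkkkkkkkkkkkhhhhhhhh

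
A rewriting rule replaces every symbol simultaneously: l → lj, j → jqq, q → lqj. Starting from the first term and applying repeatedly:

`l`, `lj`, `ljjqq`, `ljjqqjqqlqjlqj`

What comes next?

Rewriting the 14 symbols of ljjqqjqqlqjlqj one by one yields lj jqq jqq lqj lqj jqq lqj lqj lj lqj jqq lj lqj jqq; concatenated:

ljjqqjqqlqjlqjjqqlqjlqjljlqjjqqljlqjjqq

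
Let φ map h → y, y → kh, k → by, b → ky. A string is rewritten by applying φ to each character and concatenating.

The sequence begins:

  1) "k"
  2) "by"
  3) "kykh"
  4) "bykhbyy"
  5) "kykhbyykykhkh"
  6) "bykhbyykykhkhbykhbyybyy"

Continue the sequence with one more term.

kykhbyykykhkhbykhbyybyykykhbyykykhkhkykhkh

Replace each of the 23 characters of bykhbyykykhkhbykhbyybyy in place — ky kh by y ky kh kh by kh by y by y ky kh by y ky kh kh ky kh kh — and concatenate.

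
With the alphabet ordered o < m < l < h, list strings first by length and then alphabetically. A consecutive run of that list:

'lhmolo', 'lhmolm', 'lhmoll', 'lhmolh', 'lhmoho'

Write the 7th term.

Continuing the enumeration 2 steps past lhmoho: lhmoho → lhmohm → (answer).

lhmohl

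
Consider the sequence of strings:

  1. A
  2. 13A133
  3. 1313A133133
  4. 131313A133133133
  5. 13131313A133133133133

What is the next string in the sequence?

Every step adds 13 to the front and 133 to the end of the previous string.
So the next term is 13·13131313A133133133133·133.

1313131313A133133133133133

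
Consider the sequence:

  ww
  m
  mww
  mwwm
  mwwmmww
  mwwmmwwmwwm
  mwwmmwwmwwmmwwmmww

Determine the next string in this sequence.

mwwmmwwmwwmmwwmmwwmwwmmwwmwwm

This is a Fibonacci-style word recurrence s(k) = s(k−1)·s(k−2): e.g. m·ww = mww.
So term 8 is mwwmmwwmwwmmwwmmww·mwwmmwwmwwm.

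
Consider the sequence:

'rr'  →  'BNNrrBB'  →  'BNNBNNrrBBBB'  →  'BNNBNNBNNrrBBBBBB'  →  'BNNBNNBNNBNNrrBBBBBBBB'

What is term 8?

Every step adds BNN to the front and BB to the end of the previous string.
From BNNBNNBNNBNNrrBBBBBBBB, 3 further steps: BNNBNNBNNBNNrrBBBBBBBB → BNNBNNBNNBNNBNNrrBBBBBBBBBB → BNNBNNBNNBNNBNNBNNrrBBBBBBBBBBBB → (answer).

BNNBNNBNNBNNBNNBNNBNNrrBBBBBBBBBBBBBB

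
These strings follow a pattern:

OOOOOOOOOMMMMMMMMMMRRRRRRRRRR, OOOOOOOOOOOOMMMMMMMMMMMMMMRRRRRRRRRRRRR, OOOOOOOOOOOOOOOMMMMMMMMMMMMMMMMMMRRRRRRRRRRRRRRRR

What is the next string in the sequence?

OOOOOOOOOOOOOOOOOOMMMMMMMMMMMMMMMMMMMMMMRRRRRRRRRRRRRRRRRRR

Each string has the form O^{3n} M^{4n-2} R^{3n+1}, where the shown terms are n = 3, 4, 5.
Setting n = 6 gives 18, 22, 19 characters in each block.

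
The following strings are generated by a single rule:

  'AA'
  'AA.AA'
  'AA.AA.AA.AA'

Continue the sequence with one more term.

Each string is two copies of the previous one joined by '.'.
So the next term is two copies of AA.AA.AA.AA with '.' between the halves.

AA.AA.AA.AA.AA.AA.AA.AA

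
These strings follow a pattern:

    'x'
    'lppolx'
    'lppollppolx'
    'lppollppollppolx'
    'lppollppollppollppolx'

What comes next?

Each term is the previous one with lppol prepended.
Applying this once more to lppollppollppollppolx:

lppollppollppollppollppolx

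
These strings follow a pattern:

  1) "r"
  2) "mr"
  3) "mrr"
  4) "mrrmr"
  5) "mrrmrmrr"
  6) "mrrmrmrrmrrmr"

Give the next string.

From term 3 onward, concatenate the last term with the second-to-last: mr·r = mrr, mrr·mr = mrrmr, …
So term 7 is mrrmrmrrmrrmr·mrrmrmrr.

mrrmrmrrmrrmrmrrmrmrr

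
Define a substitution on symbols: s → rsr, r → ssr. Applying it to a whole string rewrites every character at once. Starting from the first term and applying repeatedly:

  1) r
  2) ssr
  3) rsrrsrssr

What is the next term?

ssrrsrssrssrrsrssrrsrrsrssr

Expanding rsrrsrssr: r→ssr, s→rsr, r→ssr, r→ssr, s→rsr, r→ssr, s→rsr, s→rsr, r→ssr. Concatenated: ssr rsr ssr ssr rsr ssr rsr rsr ssr.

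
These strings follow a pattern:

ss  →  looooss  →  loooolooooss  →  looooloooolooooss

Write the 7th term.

loooolooooloooolooooloooolooooss

The strings grow by a fixed prefix loooo each time.
From looooloooolooooss, 3 further steps: looooloooolooooss → loooolooooloooolooooss → looooloooolooooloooolooooss → (answer).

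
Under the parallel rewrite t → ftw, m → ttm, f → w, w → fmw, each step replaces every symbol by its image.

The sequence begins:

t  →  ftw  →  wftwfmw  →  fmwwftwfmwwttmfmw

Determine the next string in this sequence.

wttmfmwfmwwftwfmwwttmfmwfmwftwftwttmwttmfmw

Applying the rule to each of the 17 symbols of fmwwftwfmwwttmfmw gives the pieces w ttm fmw fmw w ftw fmw w ttm fmw fmw ftw ftw ttm w ttm fmw, which concatenate to the answer.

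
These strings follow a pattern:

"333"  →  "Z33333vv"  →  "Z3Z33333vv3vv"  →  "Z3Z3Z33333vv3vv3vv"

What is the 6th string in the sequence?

s(k+1) = Z3·s(k)·3vv, so each term gains Z3 as a prefix and 3vv as a suffix.
From Z3Z3Z33333vv3vv3vv, 2 further steps: Z3Z3Z33333vv3vv3vv → Z3Z3Z3Z33333vv3vv3vv3vv → (answer).

Z3Z3Z3Z3Z33333vv3vv3vv3vv3vv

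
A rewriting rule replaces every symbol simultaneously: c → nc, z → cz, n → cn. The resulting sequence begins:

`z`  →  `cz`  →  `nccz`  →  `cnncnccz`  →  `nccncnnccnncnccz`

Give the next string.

Rewriting the 16 symbols of nccncnnccnncnccz one by one yields cn nc nc cn nc cn cn nc nc cn cn nc cn nc nc cz; concatenated:

cnncnccnnccncnncnccncnnccnncnccz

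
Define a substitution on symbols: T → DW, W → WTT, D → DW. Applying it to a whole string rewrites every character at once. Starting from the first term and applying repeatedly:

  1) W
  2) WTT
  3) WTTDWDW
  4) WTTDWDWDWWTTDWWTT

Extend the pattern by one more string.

WTTDWDWDWWTTDWWTTDWWTTWTTDWDWDWWTTWTTDWDW

Replace each of the 17 characters of WTTDWDWDWWTTDWWTT in place — WTT DW DW DW WTT DW WTT DW WTT WTT DW DW DW WTT WTT DW DW — and concatenate.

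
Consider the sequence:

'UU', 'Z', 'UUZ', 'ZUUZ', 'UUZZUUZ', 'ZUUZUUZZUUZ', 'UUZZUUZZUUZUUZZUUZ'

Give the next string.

From term 3 onward, concatenate the second-to-last term with the last: UU·Z = UUZ, Z·UUZ = ZUUZ, …
So term 8 is ZUUZUUZZUUZ·UUZZUUZZUUZUUZZUUZ.

ZUUZUUZZUUZUUZZUUZZUUZUUZZUUZ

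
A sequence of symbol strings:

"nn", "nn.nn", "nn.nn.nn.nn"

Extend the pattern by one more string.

Each string is two copies of the previous one joined by '.'.
Doubling nn.nn.nn.nn with '.' between the halves:

nn.nn.nn.nn.nn.nn.nn.nn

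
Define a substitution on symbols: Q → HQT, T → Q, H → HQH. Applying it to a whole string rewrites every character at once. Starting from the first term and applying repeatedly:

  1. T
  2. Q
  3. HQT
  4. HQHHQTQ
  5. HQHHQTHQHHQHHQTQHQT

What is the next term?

HQHHQTHQHHQHHQTQHQHHQTHQHHQHHQTHQHHQHHQTQHQTHQHHQTQ

Applying the rule to each of the 19 symbols of HQHHQTHQHHQHHQTQHQT gives the pieces HQH HQT HQH HQH HQT Q HQH HQT HQH HQH HQT HQH HQH HQT Q HQT HQH HQT Q, which concatenate to the answer.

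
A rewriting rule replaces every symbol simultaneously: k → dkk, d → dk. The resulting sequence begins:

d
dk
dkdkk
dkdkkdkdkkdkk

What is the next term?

dkdkkdkdkkdkkdkdkkdkdkkdkkdkdkkdkk

Replace each of the 13 characters of dkdkkdkdkkdkk in place — dk dkk dk dkk dkk dk dkk dk dkk dkk dk dkk dkk — and concatenate.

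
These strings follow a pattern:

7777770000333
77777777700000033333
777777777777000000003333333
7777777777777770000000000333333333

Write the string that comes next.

Term n consists of 3n 7's, followed by 2n 0's, followed by 2n-1 3's, where the shown terms are n = 2, 3, 4, 5.
At n = 6 the blocks have lengths 18, 12, 11.

77777777777777777700000000000033333333333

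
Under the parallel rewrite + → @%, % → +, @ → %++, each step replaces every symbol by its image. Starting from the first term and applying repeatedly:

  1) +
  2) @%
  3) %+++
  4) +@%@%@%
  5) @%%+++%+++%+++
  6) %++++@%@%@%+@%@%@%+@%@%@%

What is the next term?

+@%@%@%@%%+++%+++%+++@%%+++%+++%+++@%%+++%+++%+++

φ(%++++@%@%@%+@%@%@%+@%@%@%) expands symbol-by-symbol to + @% @% @% @% %++ + %++ + %++ + @% %++ + %++ + %++ + @% %++ + %++ + %++ +; joining the 25 pieces gives the next term.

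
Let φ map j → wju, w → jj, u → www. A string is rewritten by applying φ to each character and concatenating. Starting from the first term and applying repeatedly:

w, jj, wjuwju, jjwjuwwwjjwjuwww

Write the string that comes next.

wjuwjujjwjuwwwjjjjjjwjuwjujjwjuwwwjjjjjj

Replace each of the 16 characters of jjwjuwwwjjwjuwww in place — wju wju jj wju www jj jj jj wju wju jj wju www jj jj jj — and concatenate.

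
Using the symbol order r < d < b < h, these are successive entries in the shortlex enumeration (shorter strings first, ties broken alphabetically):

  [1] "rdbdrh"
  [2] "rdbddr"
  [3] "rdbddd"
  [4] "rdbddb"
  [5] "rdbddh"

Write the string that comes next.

Treat rdbddh as a base-4 numeral over the given alphabet and add one, carrying through any trailing h's.

rdbdbr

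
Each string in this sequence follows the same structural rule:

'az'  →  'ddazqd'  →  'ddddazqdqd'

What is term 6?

Every step adds dd to the front and qd to the end of the previous string.
From ddddazqdqd, 3 further steps: ddddazqdqd → ddddddazqdqdqd → ddddddddazqdqdqdqd → (answer).

ddddddddddazqdqdqdqdqd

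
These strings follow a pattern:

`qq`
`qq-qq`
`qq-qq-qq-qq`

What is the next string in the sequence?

Every step duplicates the string with '-' between the halves.
So the next term is two copies of qq-qq-qq-qq with '-' between the halves.

qq-qq-qq-qq-qq-qq-qq-qq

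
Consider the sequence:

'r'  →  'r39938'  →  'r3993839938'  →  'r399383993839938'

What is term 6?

r3993839938399383993839938

Each term is the previous one with 39938 appended.
From r399383993839938, 2 further steps: r399383993839938 → r39938399383993839938 → (answer).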